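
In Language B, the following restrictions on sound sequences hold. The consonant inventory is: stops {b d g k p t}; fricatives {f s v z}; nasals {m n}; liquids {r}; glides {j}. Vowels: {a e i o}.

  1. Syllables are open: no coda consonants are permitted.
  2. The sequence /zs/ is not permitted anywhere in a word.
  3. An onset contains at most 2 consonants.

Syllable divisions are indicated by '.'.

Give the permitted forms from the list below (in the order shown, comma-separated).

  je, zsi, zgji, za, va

je — σ1 onset /j/, coda /∅/ ok → permitted
zsi — violates constraint 2: contains banned sequence /zs/ → not permitted
zgji — violates constraint 3: syllable 1 onset /zgj/ has 3 consonants (> 2) → not permitted
za — σ1 onset /z/, coda /∅/ ok → permitted
va — σ1 onset /v/, coda /∅/ ok → permitted

je, za, va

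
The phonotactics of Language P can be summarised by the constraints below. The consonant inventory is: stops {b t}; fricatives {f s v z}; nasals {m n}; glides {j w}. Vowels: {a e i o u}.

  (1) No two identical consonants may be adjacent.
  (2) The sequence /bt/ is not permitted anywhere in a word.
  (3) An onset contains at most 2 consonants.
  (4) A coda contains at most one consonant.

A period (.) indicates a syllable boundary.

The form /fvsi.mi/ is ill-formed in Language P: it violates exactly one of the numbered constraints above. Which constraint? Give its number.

3

/fvsi.mi/: syllable 1 onset /fvs/ has 3 consonants (> 2).
This is a violation of constraint 3: "An onset contains at most 2 consonants."
The remaining constraints (1, 2, 4) are satisfied.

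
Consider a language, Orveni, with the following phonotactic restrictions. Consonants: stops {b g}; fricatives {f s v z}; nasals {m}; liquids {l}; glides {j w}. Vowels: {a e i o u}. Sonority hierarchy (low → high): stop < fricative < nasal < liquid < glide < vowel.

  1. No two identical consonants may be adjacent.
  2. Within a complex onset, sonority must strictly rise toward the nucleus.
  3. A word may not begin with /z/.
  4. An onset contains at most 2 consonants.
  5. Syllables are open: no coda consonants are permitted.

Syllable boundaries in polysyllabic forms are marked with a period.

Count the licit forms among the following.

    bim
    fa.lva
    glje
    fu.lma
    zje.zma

0

bim — violates constraint 5: syllable 1 coda /m/ has 1 consonant (> 0) → illicit
fa.lva — violates constraint 2: syllable 2 onset /lv/: /l/ (liquid, 4) → /v/ (fricative, 2) does not rise → illicit
glje — violates constraint 4: syllable 1 onset /glj/ has 3 consonants (> 2) → illicit
fu.lma — violates constraint 2: syllable 2 onset /lm/: /l/ (liquid, 4) → /m/ (nasal, 3) does not rise → illicit
zje.zma — violates constraint 3: word begins with /z/ → illicit
No form is licit → 0.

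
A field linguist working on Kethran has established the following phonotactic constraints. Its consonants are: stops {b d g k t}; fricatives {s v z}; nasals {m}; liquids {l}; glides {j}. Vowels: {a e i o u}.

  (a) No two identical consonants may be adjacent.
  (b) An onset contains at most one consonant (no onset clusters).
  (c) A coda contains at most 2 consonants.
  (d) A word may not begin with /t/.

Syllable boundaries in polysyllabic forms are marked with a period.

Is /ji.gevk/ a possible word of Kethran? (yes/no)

yes

/ji.gevk/ — σ1 onset /j/, coda /∅/ ok; σ2 onset /g/, coda /vk/ (2C) ok → licit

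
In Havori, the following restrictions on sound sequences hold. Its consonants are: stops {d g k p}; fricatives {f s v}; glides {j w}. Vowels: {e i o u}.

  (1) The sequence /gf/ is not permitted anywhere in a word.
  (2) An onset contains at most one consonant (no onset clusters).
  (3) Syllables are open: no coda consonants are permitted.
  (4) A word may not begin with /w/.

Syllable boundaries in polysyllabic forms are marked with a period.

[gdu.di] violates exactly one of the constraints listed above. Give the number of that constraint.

2

[gdu.di]: syllable 1 onset /gd/ has 2 consonants (> 1).
This is a violation of constraint 2: "An onset contains at most one consonant (no onset clusters)."
The remaining constraints (1, 3, 4) are satisfied.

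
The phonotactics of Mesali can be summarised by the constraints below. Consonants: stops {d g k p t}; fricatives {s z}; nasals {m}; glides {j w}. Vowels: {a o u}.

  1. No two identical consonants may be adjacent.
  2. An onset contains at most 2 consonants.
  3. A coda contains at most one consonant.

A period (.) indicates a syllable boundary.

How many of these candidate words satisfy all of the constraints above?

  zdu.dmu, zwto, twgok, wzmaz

zdu.dmu — σ1 onset /zd/ (2C), coda /∅/ ok; σ2 onset /dm/ (2C), coda /∅/ ok → well-formed
zwto — violates constraint 2: syllable 1 onset /zwt/ has 3 consonants (> 2) → ill-formed
twgok — violates constraint 2: syllable 1 onset /twg/ has 3 consonants (> 2) → ill-formed
wzmaz — violates constraint 2: syllable 1 onset /wzm/ has 3 consonants (> 2) → ill-formed
Well-formed: zdu.dmu → 1.

1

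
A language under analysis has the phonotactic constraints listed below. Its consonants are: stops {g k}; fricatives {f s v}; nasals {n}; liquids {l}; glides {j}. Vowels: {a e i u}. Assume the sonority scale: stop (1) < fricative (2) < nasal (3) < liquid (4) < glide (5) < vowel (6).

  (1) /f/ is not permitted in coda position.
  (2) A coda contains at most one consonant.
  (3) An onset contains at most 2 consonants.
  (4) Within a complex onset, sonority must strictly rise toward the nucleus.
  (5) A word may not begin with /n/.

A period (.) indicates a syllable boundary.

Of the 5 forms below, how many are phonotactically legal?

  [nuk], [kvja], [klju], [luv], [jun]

[nuk] — violates constraint 5: word begins with /n/ → phonotactically illegal
[kvja] — violates constraint 3: syllable 1 onset /kvj/ has 3 consonants (> 2) → phonotactically illegal
[klju] — violates constraint 3: syllable 1 onset /klj/ has 3 consonants (> 2) → phonotactically illegal
[luv] — σ1 onset /l/, coda /v/ ok → phonotactically legal
[jun] — σ1 onset /j/, coda /n/ ok → phonotactically legal
Phonotactically legal: [luv], [jun] → 2.

2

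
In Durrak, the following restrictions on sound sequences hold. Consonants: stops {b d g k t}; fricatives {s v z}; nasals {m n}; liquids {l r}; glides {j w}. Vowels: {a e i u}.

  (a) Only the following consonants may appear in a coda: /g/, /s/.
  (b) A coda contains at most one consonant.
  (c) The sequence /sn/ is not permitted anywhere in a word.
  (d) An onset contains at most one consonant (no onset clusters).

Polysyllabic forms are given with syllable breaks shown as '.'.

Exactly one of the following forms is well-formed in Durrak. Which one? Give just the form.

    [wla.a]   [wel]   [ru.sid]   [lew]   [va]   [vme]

[va]

[wla.a] — violates constraint (d): syllable 1 onset /wl/ has 2 consonants (> 1) → ill-formed
[wel] — violates constraint (a): syllable 1 coda contains /l/, which is not a licensed coda consonant → ill-formed
[ru.sid] — violates constraint (a): syllable 2 coda contains /d/, which is not a licensed coda consonant → ill-formed
[lew] — violates constraint (a): syllable 1 coda contains /w/, which is not a licensed coda consonant → ill-formed
[va] — σ1 onset /v/, coda /∅/ ok → well-formed
[vme] — violates constraint (d): syllable 1 onset /vm/ has 2 consonants (> 1) → ill-formed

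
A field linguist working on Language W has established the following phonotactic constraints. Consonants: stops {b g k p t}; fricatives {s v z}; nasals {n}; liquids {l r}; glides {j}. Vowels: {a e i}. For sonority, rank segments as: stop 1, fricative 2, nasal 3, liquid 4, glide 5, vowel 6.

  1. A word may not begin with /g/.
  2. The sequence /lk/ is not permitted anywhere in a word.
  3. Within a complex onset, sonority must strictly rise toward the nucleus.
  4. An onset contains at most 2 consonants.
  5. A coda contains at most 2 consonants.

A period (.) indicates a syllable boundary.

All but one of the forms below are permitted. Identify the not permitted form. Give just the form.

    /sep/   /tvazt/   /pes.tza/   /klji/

/klji/

/sep/ — σ1 onset /s/, coda /p/ ok → permitted
/tvazt/ — σ1 onset /tv/ (1→2 rises), coda /zt/ (2C) ok → permitted
/pes.tza/ — σ1 onset /p/, coda /s/ ok; σ2 onset /tz/ (1→2 rises), coda /∅/ ok → permitted
/klji/ — violates constraint 4: syllable 1 onset /klj/ has 3 consonants (> 2) → not permitted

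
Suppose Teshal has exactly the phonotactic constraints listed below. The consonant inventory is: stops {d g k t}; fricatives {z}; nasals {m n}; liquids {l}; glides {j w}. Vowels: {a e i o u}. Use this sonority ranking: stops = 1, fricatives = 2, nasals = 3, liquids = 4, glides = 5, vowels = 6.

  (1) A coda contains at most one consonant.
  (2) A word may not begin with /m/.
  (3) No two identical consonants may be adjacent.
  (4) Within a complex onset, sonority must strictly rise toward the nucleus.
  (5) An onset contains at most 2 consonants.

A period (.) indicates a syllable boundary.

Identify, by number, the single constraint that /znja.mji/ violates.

/znja.mji/: syllable 1 onset /znj/ has 3 consonants (> 2).
This is a violation of constraint 5: "An onset contains at most 2 consonants."
The remaining constraints (1, 2, 3, 4) are satisfied.

5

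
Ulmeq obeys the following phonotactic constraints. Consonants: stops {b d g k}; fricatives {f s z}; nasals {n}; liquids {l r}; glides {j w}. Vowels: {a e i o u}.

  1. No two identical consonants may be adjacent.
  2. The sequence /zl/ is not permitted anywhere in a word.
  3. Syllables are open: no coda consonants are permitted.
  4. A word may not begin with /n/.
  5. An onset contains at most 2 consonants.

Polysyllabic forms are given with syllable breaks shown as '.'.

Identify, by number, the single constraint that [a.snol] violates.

3

[a.snol]: syllable 2 coda /l/ has 1 consonant (> 0).
This is a violation of constraint 3: "Syllables are open: no coda consonants are permitted."
The remaining constraints (1, 2, 4, 5) are satisfied.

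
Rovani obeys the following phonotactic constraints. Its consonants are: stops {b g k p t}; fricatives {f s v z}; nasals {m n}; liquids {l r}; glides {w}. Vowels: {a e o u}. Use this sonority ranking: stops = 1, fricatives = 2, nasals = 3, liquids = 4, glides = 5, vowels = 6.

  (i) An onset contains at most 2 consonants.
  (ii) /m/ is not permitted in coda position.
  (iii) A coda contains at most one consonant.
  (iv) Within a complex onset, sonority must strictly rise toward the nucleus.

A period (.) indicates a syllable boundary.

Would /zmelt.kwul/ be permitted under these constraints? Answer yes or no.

/zmelt.kwul/ — violates constraint (iii): syllable 1 coda /lt/ has 2 consonants (> 1) → not permitted

no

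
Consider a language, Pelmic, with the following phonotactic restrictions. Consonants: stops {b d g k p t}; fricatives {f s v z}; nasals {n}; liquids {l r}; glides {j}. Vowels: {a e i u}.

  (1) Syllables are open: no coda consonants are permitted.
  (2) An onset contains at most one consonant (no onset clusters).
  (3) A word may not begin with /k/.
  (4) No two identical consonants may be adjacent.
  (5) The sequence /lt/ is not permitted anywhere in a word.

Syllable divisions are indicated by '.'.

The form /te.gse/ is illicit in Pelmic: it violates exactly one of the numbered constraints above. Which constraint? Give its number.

2

/te.gse/: syllable 2 onset /gs/ has 2 consonants (> 1).
This is a violation of constraint 2: "An onset contains at most one consonant (no onset clusters)."
The remaining constraints (1, 3, 4, 5) are satisfied.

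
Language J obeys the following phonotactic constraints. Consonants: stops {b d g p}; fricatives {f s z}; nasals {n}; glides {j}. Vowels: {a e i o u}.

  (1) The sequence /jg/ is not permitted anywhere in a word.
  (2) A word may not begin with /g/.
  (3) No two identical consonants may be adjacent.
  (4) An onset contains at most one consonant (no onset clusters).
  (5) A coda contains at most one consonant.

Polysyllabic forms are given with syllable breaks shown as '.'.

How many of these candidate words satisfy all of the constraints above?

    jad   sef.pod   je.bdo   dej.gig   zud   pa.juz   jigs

jad — σ1 onset /j/, coda /d/ ok → permitted
sef.pod — σ1 onset /s/, coda /f/ ok; σ2 onset /p/, coda /d/ ok → permitted
je.bdo — violates constraint 4: syllable 2 onset /bd/ has 2 consonants (> 1) → not permitted
dej.gig — violates constraint 1: contains banned sequence /jg/ → not permitted
zud — σ1 onset /z/, coda /d/ ok → permitted
pa.juz — σ1 onset /p/, coda /∅/ ok; σ2 onset /j/, coda /z/ ok → permitted
jigs — violates constraint 5: syllable 1 coda /gs/ has 2 consonants (> 1) → not permitted
Permitted: jad, sef.pod, zud, pa.juz → 4.

4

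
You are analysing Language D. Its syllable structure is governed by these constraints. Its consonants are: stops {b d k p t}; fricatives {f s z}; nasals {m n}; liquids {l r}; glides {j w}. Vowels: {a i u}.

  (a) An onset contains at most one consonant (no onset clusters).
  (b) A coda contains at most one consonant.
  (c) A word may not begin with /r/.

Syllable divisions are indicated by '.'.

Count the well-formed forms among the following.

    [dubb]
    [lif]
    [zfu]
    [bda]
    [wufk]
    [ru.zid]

[dubb] — violates constraint (b): syllable 1 coda /bb/ has 2 consonants (> 1) → ill-formed
[lif] — σ1 onset /l/, coda /f/ ok → well-formed
[zfu] — violates constraint (a): syllable 1 onset /zf/ has 2 consonants (> 1) → ill-formed
[bda] — violates constraint (a): syllable 1 onset /bd/ has 2 consonants (> 1) → ill-formed
[wufk] — violates constraint (b): syllable 1 coda /fk/ has 2 consonants (> 1) → ill-formed
[ru.zid] — violates constraint (c): word begins with /r/ → ill-formed
Well-formed: [lif] → 1.

1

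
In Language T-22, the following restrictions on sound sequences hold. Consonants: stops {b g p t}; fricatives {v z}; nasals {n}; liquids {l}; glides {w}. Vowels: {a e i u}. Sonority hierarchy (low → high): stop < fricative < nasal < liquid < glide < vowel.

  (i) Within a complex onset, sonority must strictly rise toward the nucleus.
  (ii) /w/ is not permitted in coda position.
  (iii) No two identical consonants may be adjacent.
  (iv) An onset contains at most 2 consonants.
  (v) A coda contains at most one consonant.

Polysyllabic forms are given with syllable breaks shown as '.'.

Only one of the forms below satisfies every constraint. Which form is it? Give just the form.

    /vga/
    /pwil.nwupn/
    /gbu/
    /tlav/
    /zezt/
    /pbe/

/tlav/

/vga/ — violates constraint (i): syllable 1 onset /vg/: /v/ (fricative, 2) → /g/ (stop, 1) does not rise → not permitted
/pwil.nwupn/ — violates constraint (v): syllable 2 coda /pn/ has 2 consonants (> 1) → not permitted
/gbu/ — violates constraint (i): syllable 1 onset /gb/: /g/ (stop, 1) → /b/ (stop, 1) does not rise → not permitted
/tlav/ — σ1 onset /tl/ (1→4 rises), coda /v/ ok → permitted
/zezt/ — violates constraint (v): syllable 1 coda /zt/ has 2 consonants (> 1) → not permitted
/pbe/ — violates constraint (i): syllable 1 onset /pb/: /p/ (stop, 1) → /b/ (stop, 1) does not rise → not permitted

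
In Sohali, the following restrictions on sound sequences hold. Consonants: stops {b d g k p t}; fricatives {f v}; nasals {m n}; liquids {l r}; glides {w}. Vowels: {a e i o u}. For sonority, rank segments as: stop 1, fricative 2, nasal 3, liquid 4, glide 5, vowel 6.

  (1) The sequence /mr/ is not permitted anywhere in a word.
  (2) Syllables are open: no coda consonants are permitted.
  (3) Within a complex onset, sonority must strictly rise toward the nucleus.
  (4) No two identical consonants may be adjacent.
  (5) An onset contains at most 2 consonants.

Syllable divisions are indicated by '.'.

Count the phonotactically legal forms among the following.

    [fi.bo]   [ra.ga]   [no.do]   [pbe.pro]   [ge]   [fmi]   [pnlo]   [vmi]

[fi.bo] — σ1 onset /f/, coda /∅/ ok; σ2 onset /b/, coda /∅/ ok → phonotactically legal
[ra.ga] — σ1 onset /r/, coda /∅/ ok; σ2 onset /g/, coda /∅/ ok → phonotactically legal
[no.do] — σ1 onset /n/, coda /∅/ ok; σ2 onset /d/, coda /∅/ ok → phonotactically legal
[pbe.pro] — violates constraint 3: syllable 1 onset /pb/: /p/ (stop, 1) → /b/ (stop, 1) does not rise → phonotactically illegal
[ge] — σ1 onset /g/, coda /∅/ ok → phonotactically legal
[fmi] — σ1 onset /fm/ (2→3 rises), coda /∅/ ok → phonotactically legal
[pnlo] — violates constraint 5: syllable 1 onset /pnl/ has 3 consonants (> 2) → phonotactically illegal
[vmi] — σ1 onset /vm/ (2→3 rises), coda /∅/ ok → phonotactically legal
Phonotactically legal: [fi.bo], [ra.ga], [no.do], [ge], [fmi], [vmi] → 6.

6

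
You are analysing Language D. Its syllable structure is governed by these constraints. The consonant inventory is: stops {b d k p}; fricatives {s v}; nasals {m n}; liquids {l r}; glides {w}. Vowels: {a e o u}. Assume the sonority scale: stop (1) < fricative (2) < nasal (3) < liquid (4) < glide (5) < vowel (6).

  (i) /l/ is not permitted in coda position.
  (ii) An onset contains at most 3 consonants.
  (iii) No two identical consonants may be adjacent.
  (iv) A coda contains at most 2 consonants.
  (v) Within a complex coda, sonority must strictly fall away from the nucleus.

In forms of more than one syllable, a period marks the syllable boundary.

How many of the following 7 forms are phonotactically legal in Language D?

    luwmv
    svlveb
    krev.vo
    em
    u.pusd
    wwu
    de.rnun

3

luwmv — violates constraint (iv): syllable 1 coda /wmv/ has 3 consonants (> 2) → phonotactically illegal
svlveb — violates constraint (ii): syllable 1 onset /svlv/ has 4 consonants (> 3) → phonotactically illegal
krev.vo — violates constraint (iii): adjacent identical consonants /vv/ → phonotactically illegal
em — σ1 onset /∅/, coda /m/ ok → phonotactically legal
u.pusd — σ1 onset /∅/, coda /∅/ ok; σ2 onset /p/, coda /sd/ (2→1 falls) ok → phonotactically legal
wwu — violates constraint (iii): adjacent identical consonants /ww/ → phonotactically illegal
de.rnun — σ1 onset /d/, coda /∅/ ok; σ2 onset /rn/ (2C), coda /n/ ok → phonotactically legal
Phonotactically legal: em, u.pusd, de.rnun → 3.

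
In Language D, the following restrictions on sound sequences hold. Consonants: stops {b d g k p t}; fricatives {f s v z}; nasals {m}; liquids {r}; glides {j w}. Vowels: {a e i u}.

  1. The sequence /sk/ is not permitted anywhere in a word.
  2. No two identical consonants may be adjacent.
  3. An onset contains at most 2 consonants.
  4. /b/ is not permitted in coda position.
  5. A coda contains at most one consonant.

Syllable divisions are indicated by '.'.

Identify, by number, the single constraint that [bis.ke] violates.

1

[bis.ke]: contains banned sequence /sk/.
This is a violation of constraint 1: "The sequence /sk/ is not permitted anywhere in a word."
The remaining constraints (2, 3, 4, 5) are satisfied.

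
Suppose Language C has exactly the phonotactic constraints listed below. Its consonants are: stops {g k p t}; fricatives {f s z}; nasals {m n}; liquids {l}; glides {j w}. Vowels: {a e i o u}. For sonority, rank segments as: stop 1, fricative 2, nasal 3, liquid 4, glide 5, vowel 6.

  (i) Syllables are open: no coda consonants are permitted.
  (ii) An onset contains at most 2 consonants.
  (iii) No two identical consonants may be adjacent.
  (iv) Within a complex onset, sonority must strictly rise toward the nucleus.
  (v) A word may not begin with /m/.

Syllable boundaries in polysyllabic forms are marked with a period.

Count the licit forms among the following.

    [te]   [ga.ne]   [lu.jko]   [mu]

2

[te] — σ1 onset /t/, coda /∅/ ok → licit
[ga.ne] — σ1 onset /g/, coda /∅/ ok; σ2 onset /n/, coda /∅/ ok → licit
[lu.jko] — violates constraint (iv): syllable 2 onset /jk/: /j/ (glide, 5) → /k/ (stop, 1) does not rise → illicit
[mu] — violates constraint (v): word begins with /m/ → illicit
Licit: [te], [ga.ne] → 2.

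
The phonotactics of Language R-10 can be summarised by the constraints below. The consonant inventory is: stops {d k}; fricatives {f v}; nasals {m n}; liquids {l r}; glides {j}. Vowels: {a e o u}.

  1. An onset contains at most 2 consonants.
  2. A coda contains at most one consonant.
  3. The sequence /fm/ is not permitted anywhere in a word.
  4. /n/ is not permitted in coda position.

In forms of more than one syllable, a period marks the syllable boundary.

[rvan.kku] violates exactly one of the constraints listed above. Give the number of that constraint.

[rvan.kku]: syllable 1 coda contains /n/.
This is a violation of constraint 4: "/n/ is not permitted in coda position."
The remaining constraints (1, 2, 3) are satisfied.

4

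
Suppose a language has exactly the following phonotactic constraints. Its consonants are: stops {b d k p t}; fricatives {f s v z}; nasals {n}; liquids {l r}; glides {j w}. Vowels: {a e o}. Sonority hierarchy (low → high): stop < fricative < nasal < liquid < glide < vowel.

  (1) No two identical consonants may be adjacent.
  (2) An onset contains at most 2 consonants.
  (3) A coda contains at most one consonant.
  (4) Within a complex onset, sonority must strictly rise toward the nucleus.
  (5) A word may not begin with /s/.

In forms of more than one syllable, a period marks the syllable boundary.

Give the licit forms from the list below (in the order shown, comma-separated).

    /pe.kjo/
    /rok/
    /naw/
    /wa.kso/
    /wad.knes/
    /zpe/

/pe.kjo/, /rok/, /naw/, /wa.kso/, /wad.knes/

/pe.kjo/ — σ1 onset /p/, coda /∅/ ok; σ2 onset /kj/ (1→5 rises), coda /∅/ ok → licit
/rok/ — σ1 onset /r/, coda /k/ ok → licit
/naw/ — σ1 onset /n/, coda /w/ ok → licit
/wa.kso/ — σ1 onset /w/, coda /∅/ ok; σ2 onset /ks/ (1→2 rises), coda /∅/ ok → licit
/wad.knes/ — σ1 onset /w/, coda /d/ ok; σ2 onset /kn/ (1→3 rises), coda /s/ ok → licit
/zpe/ — violates constraint 4: syllable 1 onset /zp/: /z/ (fricative, 2) → /p/ (stop, 1) does not rise → illicit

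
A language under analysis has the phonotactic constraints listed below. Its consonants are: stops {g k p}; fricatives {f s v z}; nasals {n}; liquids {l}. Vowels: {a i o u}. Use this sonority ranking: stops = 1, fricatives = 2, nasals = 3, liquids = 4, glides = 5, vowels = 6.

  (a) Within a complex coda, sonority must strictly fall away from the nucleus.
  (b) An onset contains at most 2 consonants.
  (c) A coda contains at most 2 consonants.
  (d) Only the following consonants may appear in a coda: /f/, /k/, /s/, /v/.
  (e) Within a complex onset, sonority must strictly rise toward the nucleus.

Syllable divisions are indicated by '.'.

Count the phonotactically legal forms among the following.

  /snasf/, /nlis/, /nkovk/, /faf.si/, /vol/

2

/snasf/ — violates constraint (a): syllable 1 coda /sf/: /s/ (fricative, 2) → /f/ (fricative, 2) does not fall → phonotactically illegal
/nlis/ — σ1 onset /nl/ (3→4 rises), coda /s/ ok → phonotactically legal
/nkovk/ — violates constraint (e): syllable 1 onset /nk/: /n/ (nasal, 3) → /k/ (stop, 1) does not rise → phonotactically illegal
/faf.si/ — σ1 onset /f/, coda /f/ ok; σ2 onset /s/, coda /∅/ ok → phonotactically legal
/vol/ — violates constraint (d): syllable 1 coda contains /l/, which is not a licensed coda consonant → phonotactically illegal
Phonotactically legal: /nlis/, /faf.si/ → 2.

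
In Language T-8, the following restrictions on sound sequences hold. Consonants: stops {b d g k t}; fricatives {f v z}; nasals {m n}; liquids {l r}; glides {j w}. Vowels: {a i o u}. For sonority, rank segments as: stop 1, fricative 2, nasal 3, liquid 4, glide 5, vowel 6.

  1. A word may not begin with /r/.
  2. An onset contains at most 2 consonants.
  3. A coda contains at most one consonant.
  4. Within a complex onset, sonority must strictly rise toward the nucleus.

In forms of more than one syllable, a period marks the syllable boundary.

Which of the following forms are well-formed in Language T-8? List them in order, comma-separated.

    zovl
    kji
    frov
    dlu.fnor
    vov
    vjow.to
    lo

zovl — violates constraint 3: syllable 1 coda /vl/ has 2 consonants (> 1) → ill-formed
kji — σ1 onset /kj/ (1→5 rises), coda /∅/ ok → well-formed
frov — σ1 onset /fr/ (2→4 rises), coda /v/ ok → well-formed
dlu.fnor — σ1 onset /dl/ (1→4 rises), coda /∅/ ok; σ2 onset /fn/ (2→3 rises), coda /r/ ok → well-formed
vov — σ1 onset /v/, coda /v/ ok → well-formed
vjow.to — σ1 onset /vj/ (2→5 rises), coda /w/ ok; σ2 onset /t/, coda /∅/ ok → well-formed
lo — σ1 onset /l/, coda /∅/ ok → well-formed

kji, frov, dlu.fnor, vov, vjow.to, lo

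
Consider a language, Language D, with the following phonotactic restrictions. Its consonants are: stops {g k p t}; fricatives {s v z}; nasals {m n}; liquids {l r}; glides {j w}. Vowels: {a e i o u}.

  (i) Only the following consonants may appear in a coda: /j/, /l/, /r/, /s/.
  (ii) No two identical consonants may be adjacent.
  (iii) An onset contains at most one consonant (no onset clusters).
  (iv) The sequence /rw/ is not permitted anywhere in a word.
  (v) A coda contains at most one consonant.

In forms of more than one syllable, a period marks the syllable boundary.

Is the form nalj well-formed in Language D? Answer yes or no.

nalj — violates constraint (v): syllable 1 coda /lj/ has 2 consonants (> 1) → ill-formed

no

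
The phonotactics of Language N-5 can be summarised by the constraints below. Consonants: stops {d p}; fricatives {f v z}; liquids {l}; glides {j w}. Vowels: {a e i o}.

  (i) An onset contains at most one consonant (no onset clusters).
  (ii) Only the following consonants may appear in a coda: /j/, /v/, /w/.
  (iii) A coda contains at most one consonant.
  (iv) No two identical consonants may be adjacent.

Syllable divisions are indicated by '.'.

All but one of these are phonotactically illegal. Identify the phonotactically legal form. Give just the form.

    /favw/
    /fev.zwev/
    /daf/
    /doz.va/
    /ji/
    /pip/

/favw/ — violates constraint (iii): syllable 1 coda /vw/ has 2 consonants (> 1) → phonotactically illegal
/fev.zwev/ — violates constraint (i): syllable 2 onset /zw/ has 2 consonants (> 1) → phonotactically illegal
/daf/ — violates constraint (ii): syllable 1 coda contains /f/, which is not a licensed coda consonant → phonotactically illegal
/doz.va/ — violates constraint (ii): syllable 1 coda contains /z/, which is not a licensed coda consonant → phonotactically illegal
/ji/ — σ1 onset /j/, coda /∅/ ok → phonotactically legal
/pip/ — violates constraint (ii): syllable 1 coda contains /p/, which is not a licensed coda consonant → phonotactically illegal

/ji/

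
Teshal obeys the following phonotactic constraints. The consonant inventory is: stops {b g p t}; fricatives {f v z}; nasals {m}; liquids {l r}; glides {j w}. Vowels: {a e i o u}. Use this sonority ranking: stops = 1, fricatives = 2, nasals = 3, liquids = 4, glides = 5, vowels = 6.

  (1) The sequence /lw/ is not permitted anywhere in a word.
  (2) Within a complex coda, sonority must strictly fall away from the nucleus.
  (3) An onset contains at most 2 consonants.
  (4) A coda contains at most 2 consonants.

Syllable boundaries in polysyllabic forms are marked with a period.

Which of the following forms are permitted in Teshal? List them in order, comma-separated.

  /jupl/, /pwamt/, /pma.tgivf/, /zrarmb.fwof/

/jupl/ — violates constraint 2: syllable 1 coda /pl/: /p/ (stop, 1) → /l/ (liquid, 4) does not fall → not permitted
/pwamt/ — σ1 onset /pw/ (2C), coda /mt/ (3→1 falls) ok → permitted
/pma.tgivf/ — violates constraint 2: syllable 2 coda /vf/: /v/ (fricative, 2) → /f/ (fricative, 2) does not fall → not permitted
/zrarmb.fwof/ — violates constraint 4: syllable 1 coda /rmb/ has 3 consonants (> 2) → not permitted

/pwamt/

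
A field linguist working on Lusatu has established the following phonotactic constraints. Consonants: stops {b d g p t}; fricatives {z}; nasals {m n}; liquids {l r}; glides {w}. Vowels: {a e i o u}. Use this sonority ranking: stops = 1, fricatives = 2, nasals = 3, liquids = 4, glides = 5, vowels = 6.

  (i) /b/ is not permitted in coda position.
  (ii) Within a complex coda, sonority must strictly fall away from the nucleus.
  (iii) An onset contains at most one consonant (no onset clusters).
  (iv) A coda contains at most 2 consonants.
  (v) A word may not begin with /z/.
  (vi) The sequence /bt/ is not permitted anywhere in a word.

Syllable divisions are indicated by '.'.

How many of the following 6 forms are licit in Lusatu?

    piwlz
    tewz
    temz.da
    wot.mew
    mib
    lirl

3

piwlz — violates constraint (iv): syllable 1 coda /wlz/ has 3 consonants (> 2) → illicit
tewz — σ1 onset /t/, coda /wz/ (5→2 falls) ok → licit
temz.da — σ1 onset /t/, coda /mz/ (3→2 falls) ok; σ2 onset /d/, coda /∅/ ok → licit
wot.mew — σ1 onset /w/, coda /t/ ok; σ2 onset /m/, coda /w/ ok → licit
mib — violates constraint (i): syllable 1 coda contains /b/ → illicit
lirl — violates constraint (ii): syllable 1 coda /rl/: /r/ (liquid, 4) → /l/ (liquid, 4) does not fall → illicit
Licit: tewz, temz.da, wot.mew → 3.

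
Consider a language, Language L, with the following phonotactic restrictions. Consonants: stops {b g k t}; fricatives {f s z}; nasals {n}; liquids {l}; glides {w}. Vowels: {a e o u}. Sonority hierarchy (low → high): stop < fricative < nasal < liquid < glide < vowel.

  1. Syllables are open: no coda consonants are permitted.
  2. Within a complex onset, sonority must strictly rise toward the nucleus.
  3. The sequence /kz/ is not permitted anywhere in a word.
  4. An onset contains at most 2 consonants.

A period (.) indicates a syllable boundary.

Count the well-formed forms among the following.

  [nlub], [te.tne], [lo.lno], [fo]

2

[nlub] — violates constraint 1: syllable 1 coda /b/ has 1 consonant (> 0) → ill-formed
[te.tne] — σ1 onset /t/, coda /∅/ ok; σ2 onset /tn/ (1→3 rises), coda /∅/ ok → well-formed
[lo.lno] — violates constraint 2: syllable 2 onset /ln/: /l/ (liquid, 4) → /n/ (nasal, 3) does not rise → ill-formed
[fo] — σ1 onset /f/, coda /∅/ ok → well-formed
Well-formed: [te.tne], [fo] → 2.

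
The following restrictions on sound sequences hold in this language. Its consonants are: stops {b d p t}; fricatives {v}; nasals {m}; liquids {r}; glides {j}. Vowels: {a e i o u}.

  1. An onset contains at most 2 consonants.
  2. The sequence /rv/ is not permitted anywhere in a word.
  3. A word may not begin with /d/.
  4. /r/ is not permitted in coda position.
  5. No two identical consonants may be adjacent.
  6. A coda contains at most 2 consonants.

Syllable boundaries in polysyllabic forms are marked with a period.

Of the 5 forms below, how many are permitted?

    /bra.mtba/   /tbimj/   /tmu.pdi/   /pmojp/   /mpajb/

4

/bra.mtba/ — violates constraint 1: syllable 2 onset /mtb/ has 3 consonants (> 2) → not permitted
/tbimj/ — σ1 onset /tb/ (2C), coda /mj/ (2C) ok → permitted
/tmu.pdi/ — σ1 onset /tm/ (2C), coda /∅/ ok; σ2 onset /pd/ (2C), coda /∅/ ok → permitted
/pmojp/ — σ1 onset /pm/ (2C), coda /jp/ (2C) ok → permitted
/mpajb/ — σ1 onset /mp/ (2C), coda /jb/ (2C) ok → permitted
Permitted: /tbimj/, /tmu.pdi/, /pmojp/, /mpajb/ → 4.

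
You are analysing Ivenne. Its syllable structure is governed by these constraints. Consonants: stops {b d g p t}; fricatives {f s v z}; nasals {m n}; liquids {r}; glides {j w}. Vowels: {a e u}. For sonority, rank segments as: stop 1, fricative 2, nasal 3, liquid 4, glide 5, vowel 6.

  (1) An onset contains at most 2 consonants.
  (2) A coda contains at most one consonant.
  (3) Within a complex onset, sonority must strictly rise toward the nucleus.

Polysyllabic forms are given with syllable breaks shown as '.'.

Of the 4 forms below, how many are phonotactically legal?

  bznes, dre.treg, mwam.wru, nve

bznes — violates constraint 1: syllable 1 onset /bzn/ has 3 consonants (> 2) → phonotactically illegal
dre.treg — σ1 onset /dr/ (1→4 rises), coda /∅/ ok; σ2 onset /tr/ (1→4 rises), coda /g/ ok → phonotactically legal
mwam.wru — violates constraint 3: syllable 2 onset /wr/: /w/ (glide, 5) → /r/ (liquid, 4) does not rise → phonotactically illegal
nve — violates constraint 3: syllable 1 onset /nv/: /n/ (nasal, 3) → /v/ (fricative, 2) does not rise → phonotactically illegal
Phonotactically legal: dre.treg → 1.

1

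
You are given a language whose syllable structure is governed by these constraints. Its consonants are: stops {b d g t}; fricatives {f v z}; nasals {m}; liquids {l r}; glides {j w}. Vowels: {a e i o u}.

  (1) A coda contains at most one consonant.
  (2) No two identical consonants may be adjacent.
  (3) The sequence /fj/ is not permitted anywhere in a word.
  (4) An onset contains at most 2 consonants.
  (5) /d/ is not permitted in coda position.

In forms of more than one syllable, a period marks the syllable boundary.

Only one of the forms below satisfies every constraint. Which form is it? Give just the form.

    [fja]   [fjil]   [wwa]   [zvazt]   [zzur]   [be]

[be]

[fja] — violates constraint 3: contains banned sequence /fj/ → phonotactically illegal
[fjil] — violates constraint 3: contains banned sequence /fj/ → phonotactically illegal
[wwa] — violates constraint 2: adjacent identical consonants /ww/ → phonotactically illegal
[zvazt] — violates constraint 1: syllable 1 coda /zt/ has 2 consonants (> 1) → phonotactically illegal
[zzur] — violates constraint 2: adjacent identical consonants /zz/ → phonotactically illegal
[be] — σ1 onset /b/, coda /∅/ ok → phonotactically legal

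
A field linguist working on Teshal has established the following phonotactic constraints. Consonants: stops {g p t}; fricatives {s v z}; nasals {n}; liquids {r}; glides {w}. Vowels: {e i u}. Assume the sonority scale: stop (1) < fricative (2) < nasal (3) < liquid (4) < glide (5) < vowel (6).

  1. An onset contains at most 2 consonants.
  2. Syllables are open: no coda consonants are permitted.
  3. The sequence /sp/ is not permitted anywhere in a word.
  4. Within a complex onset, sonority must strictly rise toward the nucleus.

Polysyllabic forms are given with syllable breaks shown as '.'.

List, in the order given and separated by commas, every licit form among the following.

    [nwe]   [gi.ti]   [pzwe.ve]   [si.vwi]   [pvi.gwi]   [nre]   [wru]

[nwe] — σ1 onset /nw/ (3→5 rises), coda /∅/ ok → licit
[gi.ti] — σ1 onset /g/, coda /∅/ ok; σ2 onset /t/, coda /∅/ ok → licit
[pzwe.ve] — violates constraint 1: syllable 1 onset /pzw/ has 3 consonants (> 2) → illicit
[si.vwi] — σ1 onset /s/, coda /∅/ ok; σ2 onset /vw/ (2→5 rises), coda /∅/ ok → licit
[pvi.gwi] — σ1 onset /pv/ (1→2 rises), coda /∅/ ok; σ2 onset /gw/ (1→5 rises), coda /∅/ ok → licit
[nre] — σ1 onset /nr/ (3→4 rises), coda /∅/ ok → licit
[wru] — violates constraint 4: syllable 1 onset /wr/: /w/ (glide, 5) → /r/ (liquid, 4) does not rise → illicit

[nwe], [gi.ti], [si.vwi], [pvi.gwi], [nre]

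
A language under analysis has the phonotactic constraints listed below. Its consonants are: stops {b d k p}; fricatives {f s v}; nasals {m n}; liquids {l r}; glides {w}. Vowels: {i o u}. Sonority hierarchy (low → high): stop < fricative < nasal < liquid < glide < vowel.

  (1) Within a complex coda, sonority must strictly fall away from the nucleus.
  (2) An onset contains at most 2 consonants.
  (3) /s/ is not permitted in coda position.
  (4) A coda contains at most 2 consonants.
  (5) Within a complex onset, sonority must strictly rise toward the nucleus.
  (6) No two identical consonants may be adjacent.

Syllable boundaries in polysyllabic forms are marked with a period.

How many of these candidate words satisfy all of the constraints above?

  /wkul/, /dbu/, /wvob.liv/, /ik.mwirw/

/wkul/ — violates constraint 5: syllable 1 onset /wk/: /w/ (glide, 5) → /k/ (stop, 1) does not rise → illicit
/dbu/ — violates constraint 5: syllable 1 onset /db/: /d/ (stop, 1) → /b/ (stop, 1) does not rise → illicit
/wvob.liv/ — violates constraint 5: syllable 1 onset /wv/: /w/ (glide, 5) → /v/ (fricative, 2) does not rise → illicit
/ik.mwirw/ — violates constraint 1: syllable 2 coda /rw/: /r/ (liquid, 4) → /w/ (glide, 5) does not fall → illicit
No form is licit → 0.

0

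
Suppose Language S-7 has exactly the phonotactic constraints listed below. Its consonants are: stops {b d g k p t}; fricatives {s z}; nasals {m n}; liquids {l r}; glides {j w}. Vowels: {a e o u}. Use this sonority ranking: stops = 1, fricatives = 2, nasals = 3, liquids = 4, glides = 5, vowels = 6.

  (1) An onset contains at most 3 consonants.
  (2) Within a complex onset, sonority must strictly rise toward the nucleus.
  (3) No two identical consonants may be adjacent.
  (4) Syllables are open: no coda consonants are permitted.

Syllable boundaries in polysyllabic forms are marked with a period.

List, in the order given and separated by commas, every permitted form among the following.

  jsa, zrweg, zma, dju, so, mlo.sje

jsa — violates constraint 2: syllable 1 onset /js/: /j/ (glide, 5) → /s/ (fricative, 2) does not rise → not permitted
zrweg — violates constraint 4: syllable 1 coda /g/ has 1 consonant (> 0) → not permitted
zma — σ1 onset /zm/ (2→3 rises), coda /∅/ ok → permitted
dju — σ1 onset /dj/ (1→5 rises), coda /∅/ ok → permitted
so — σ1 onset /s/, coda /∅/ ok → permitted
mlo.sje — σ1 onset /ml/ (3→4 rises), coda /∅/ ok; σ2 onset /sj/ (2→5 rises), coda /∅/ ok → permitted

zma, dju, so, mlo.sje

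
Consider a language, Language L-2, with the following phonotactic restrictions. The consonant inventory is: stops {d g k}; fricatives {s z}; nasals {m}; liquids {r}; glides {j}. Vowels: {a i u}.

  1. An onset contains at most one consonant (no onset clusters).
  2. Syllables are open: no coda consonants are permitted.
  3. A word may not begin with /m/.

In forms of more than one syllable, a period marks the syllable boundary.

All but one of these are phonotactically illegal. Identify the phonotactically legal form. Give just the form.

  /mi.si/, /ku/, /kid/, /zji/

/mi.si/ — violates constraint 3: word begins with /m/ → phonotactically illegal
/ku/ — σ1 onset /k/, coda /∅/ ok → phonotactically legal
/kid/ — violates constraint 2: syllable 1 coda /d/ has 1 consonant (> 0) → phonotactically illegal
/zji/ — violates constraint 1: syllable 1 onset /zj/ has 2 consonants (> 1) → phonotactically illegal

/ku/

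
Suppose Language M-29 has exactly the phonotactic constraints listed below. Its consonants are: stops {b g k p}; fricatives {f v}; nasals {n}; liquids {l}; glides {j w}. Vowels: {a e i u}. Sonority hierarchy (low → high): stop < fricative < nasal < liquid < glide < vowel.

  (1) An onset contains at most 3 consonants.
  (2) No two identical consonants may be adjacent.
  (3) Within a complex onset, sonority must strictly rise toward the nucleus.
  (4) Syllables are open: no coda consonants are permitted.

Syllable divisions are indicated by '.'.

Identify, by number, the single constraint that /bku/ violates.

3

/bku/: syllable 1 onset /bk/: /b/ (stop, 1) → /k/ (stop, 1) does not rise.
This is a violation of constraint 3: "Within a complex onset, sonority must strictly rise toward the nucleus."
The remaining constraints (1, 2, 4) are satisfied.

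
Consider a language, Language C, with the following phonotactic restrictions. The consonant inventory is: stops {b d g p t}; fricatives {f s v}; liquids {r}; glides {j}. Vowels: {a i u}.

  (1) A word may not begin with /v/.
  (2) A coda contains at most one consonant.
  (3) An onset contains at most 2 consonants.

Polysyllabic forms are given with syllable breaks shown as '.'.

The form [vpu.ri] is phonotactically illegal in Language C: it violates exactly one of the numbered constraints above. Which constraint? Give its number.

1

[vpu.ri]: word begins with /v/.
This is a violation of constraint 1: "A word may not begin with /v/."
The remaining constraints (2, 3) are satisfied.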